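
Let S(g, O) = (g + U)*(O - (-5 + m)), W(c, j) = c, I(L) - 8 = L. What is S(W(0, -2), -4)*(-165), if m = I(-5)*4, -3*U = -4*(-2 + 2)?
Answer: 0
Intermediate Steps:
U = 0 (U = -(-4)*(-2 + 2)/3 = -(-4)*0/3 = -1/3*0 = 0)
I(L) = 8 + L
m = 12 (m = (8 - 5)*4 = 3*4 = 12)
S(g, O) = g*(-7 + O) (S(g, O) = (g + 0)*(O - (-5 + 12)) = g*(O - 1*7) = g*(O - 7) = g*(-7 + O))
S(W(0, -2), -4)*(-165) = (0*(-7 - 4))*(-165) = (0*(-11))*(-165) = 0*(-165) = 0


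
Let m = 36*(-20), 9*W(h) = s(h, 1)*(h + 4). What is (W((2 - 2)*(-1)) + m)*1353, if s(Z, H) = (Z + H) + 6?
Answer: -2909852/3 ≈ -9.6995e+5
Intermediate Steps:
s(Z, H) = 6 + H + Z (s(Z, H) = (H + Z) + 6 = 6 + H + Z)
W(h) = (4 + h)*(7 + h)/9 (W(h) = ((6 + 1 + h)*(h + 4))/9 = ((7 + h)*(4 + h))/9 = ((4 + h)*(7 + h))/9 = (4 + h)*(7 + h)/9)
m = -720
(W((2 - 2)*(-1)) + m)*1353 = ((4 + (2 - 2)*(-1))*(7 + (2 - 2)*(-1))/9 - 720)*1353 = ((4 + 0*(-1))*(7 + 0*(-1))/9 - 720)*1353 = ((4 + 0)*(7 + 0)/9 - 720)*1353 = ((⅑)*4*7 - 720)*1353 = (28/9 - 720)*1353 = -6452/9*1353 = -2909852/3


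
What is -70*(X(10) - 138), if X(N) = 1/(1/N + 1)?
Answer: 105560/11 ≈ 9596.4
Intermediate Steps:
X(N) = 1/(1 + 1/N)
-70*(X(10) - 138) = -70*(10/(1 + 10) - 138) = -70*(10/11 - 138) = -70*(-1508/11) = 105560/11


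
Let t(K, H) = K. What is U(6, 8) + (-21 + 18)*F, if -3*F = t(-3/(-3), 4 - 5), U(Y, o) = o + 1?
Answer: 10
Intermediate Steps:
U(Y, o) = 1 + o
F = -⅓ (F = -(-1)/(-3) = -(-1)*(-1)/3 = -⅓*1 = -⅓ ≈ -0.33333)
U(6, 8) + (-21 + 18)*F = (1 + 8) + (-21 + 18)*(-⅓) = 9 - 3*(-⅓) = 9 + 1 = 10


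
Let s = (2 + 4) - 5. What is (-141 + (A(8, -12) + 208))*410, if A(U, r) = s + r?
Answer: 22960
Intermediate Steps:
s = 1 (s = 6 - 5 = 1)
A(U, r) = 1 + r
(-141 + (A(8, -12) + 208))*410 = (-141 + ((1 - 12) + 208))*410 = (-141 + (-11 + 208))*410 = (-141 + 197)*410 = 56*410 = 22960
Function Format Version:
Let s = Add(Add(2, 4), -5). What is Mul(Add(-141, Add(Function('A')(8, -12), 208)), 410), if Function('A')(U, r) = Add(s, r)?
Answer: 22960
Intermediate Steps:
s = 1 (s = Add(6, -5) = 1)
Function('A')(U, r) = Add(1, r)
Mul(Add(-141, Add(Function('A')(8, -12), 208)), 410) = Mul(Add(-141, Add(Add(1, -12), 208)), 410) = Mul(Add(-141, Add(-11, 208)), 410) = Mul(Add(-141, 197), 410) = Mul(56, 410) = 22960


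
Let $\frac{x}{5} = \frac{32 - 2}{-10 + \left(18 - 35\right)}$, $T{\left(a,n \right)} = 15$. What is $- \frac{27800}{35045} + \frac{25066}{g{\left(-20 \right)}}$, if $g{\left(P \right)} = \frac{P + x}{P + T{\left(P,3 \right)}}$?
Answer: $\frac{790466293}{161207} \approx 4903.4$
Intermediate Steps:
$x = - \frac{50}{9}$ ($x = 5 \frac{32 - 2}{-10 + \left(18 - 35\right)} = 5 \frac{30}{-10 + \left(18 - 35\right)} = 5 \frac{30}{-10 - 17} = 5 \frac{30}{-27} = 5 \cdot 30 \left(- \frac{1}{27}\right) = 5 \left(- \frac{10}{9}\right) = - \frac{50}{9} \approx -5.5556$)
$g{\left(P \right)} = \frac{- \frac{50}{9} + P}{15 + P}$ ($g{\left(P \right)} = \frac{P - \frac{50}{9}}{P + 15} = \frac{- \frac{50}{9} + P}{15 + P}$)
$- \frac{27800}{35045} + \frac{25066}{g{\left(-20 \right)}} = - \frac{27800}{35045} + \frac{25066}{\frac{1}{15 - 20} \left(- \frac{50}{9} - 20\right)} = \left(-27800\right) \frac{1}{35045} + \frac{25066}{\frac{1}{-5} \left(- \frac{230}{9}\right)} = - \frac{5560}{7009} + \frac{25066}{\left(- \frac{1}{5}\right) \left(- \frac{230}{9}\right)} = - \frac{5560}{7009} + \frac{25066}{\frac{46}{9}} = - \frac{5560}{7009} + 25066 \cdot \frac{9}{46} = - \frac{5560}{7009} + \frac{112797}{23} = \frac{790466293}{161207}$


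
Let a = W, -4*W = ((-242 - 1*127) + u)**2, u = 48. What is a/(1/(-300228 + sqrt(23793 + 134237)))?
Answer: 7733948337 - 103041*sqrt(158030)/4 ≈ 7.7237e+9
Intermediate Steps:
W = -103041/4 (W = -((-242 - 1*127) + 48)**2/4 = -((-242 - 127) + 48)**2/4 = -(-369 + 48)**2/4 = -1/4*(-321)**2 = -1/4*103041 = -103041/4 ≈ -25760.)
a = -103041/4 ≈ -25760.
a/(1/(-300228 + sqrt(23793 + 134237))) = -(-7733948337 + 103041*sqrt(23793 + 134237)/4) = -(-7733948337 + 103041*sqrt(158030)/4) = -103041*(-300228 + sqrt(158030))/4 = 7733948337 - 103041*sqrt(158030)/4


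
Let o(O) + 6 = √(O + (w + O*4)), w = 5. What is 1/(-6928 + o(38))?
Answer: -6934/48080161 - √195/48080161 ≈ -0.00014451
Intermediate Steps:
o(O) = -6 + √(5 + 5*O) (o(O) = -6 + √(O + (5 + O*4)) = -6 + √(O + (5 + 4*O)) = -6 + √(5 + 5*O))
1/(-6928 + o(38)) = 1/(-6928 + (-6 + √(5 + 5*38))) = 1/(-6928 + (-6 + √(5 + 190))) = 1/(-6928 + (-6 + √195)) = 1/(-6934 + √195)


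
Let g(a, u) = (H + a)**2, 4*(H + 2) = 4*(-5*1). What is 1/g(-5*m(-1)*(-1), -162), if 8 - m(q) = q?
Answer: 1/1444 ≈ 0.00069252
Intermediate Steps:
m(q) = 8 - q
H = -7 (H = -2 + (4*(-5*1))/4 = -2 + (4*(-5))/4 = -2 + (1/4)*(-20) = -2 - 5 = -7)
g(a, u) = (-7 + a)**2
1/g(-5*m(-1)*(-1), -162) = 1/((-7 - 5*(8 - 1*(-1))*(-1))**2) = 1/((-7 - 5*(8 + 1)*(-1))**2) = 1/((-7 - 5*9*(-1))**2) = 1/((-7 - 45*(-1))**2) = 1/((-7 + 45)**2) = 1/(38**2) = 1/1444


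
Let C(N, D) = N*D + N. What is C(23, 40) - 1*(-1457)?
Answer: 2400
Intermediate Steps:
C(N, D) = N + D*N (C(N, D) = D*N + N = N + D*N)
C(23, 40) - 1*(-1457) = 23*(1 + 40) - 1*(-1457) = 23*41 + 1457 = 943 + 1457 = 2400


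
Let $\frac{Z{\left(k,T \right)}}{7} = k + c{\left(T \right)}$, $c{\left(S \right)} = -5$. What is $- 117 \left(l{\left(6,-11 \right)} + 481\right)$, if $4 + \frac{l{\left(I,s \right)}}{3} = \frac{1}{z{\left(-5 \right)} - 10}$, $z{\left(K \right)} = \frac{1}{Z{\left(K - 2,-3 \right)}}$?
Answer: $- \frac{46118709}{841} \approx -54838.0$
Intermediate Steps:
$Z{\left(k,T \right)} = -35 + 7 k$ ($Z{\left(k,T \right)} = 7 \left(k - 5\right) = 7 \left(-5 + k\right) = -35 + 7 k$)
$z{\left(K \right)} = \frac{1}{-49 + 7 K}$ ($z{\left(K \right)} = \frac{1}{-35 + 7 \left(K - 2\right)} = \frac{1}{-35 + 7 \left(-2 + K\right)} = \frac{1}{-35 + \left(-14 + 7 K\right)} = \frac{1}{-49 + 7 K}$)
$l{\left(I,s \right)} = - \frac{10344}{841}$ ($l{\left(I,s \right)} = -12 + \frac{3}{\frac{1}{7 \left(-7 - 5\right)} - 10} = -12 + \frac{3}{\frac{1}{7 \left(-12\right)} - 10} = -12 + \frac{3}{\frac{1}{7} \left(- \frac{1}{12}\right) - 10} = -12 + \frac{3}{- \frac{1}{84} - 10} = -12 + \frac{3}{- \frac{841}{84}} = -12 + 3 \left(- \frac{84}{841}\right) = -12 - \frac{252}{841} = - \frac{10344}{841}$)
$- 117 \left(l{\left(6,-11 \right)} + 481\right) = - 117 \left(- \frac{10344}{841} + 481\right) = \left(-117\right) \frac{394177}{841} = - \frac{46118709}{841}$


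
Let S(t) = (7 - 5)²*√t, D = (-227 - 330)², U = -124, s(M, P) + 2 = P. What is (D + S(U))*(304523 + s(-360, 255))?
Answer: 94556449224 + 2438208*I*√31 ≈ 9.4556e+10 + 1.3575e+7*I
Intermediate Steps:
s(M, P) = -2 + P
D = 310249 (D = (-557)² = 310249)
S(t) = 4*√t (S(t) = 2²*√t = 4*√t)
(D + S(U))*(304523 + s(-360, 255)) = (310249 + 4*√(-124))*(304523 + (-2 + 255)) = (310249 + 4*(2*I*√31))*(304523 + 253) = (310249 + 8*I*√31)*304776 = 94556449224 + 2438208*I*√31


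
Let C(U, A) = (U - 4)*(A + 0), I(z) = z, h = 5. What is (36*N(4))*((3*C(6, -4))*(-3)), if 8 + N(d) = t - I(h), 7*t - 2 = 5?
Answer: -31104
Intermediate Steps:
t = 1 (t = 2/7 + (1/7)*5 = 2/7 + 5/7 = 1)
N(d) = -12 (N(d) = -8 + (1 - 1*5) = -8 + (1 - 5) = -8 - 4 = -12)
C(U, A) = A*(-4 + U) (C(U, A) = (-4 + U)*A = A*(-4 + U))
(36*N(4))*((3*C(6, -4))*(-3)) = (36*(-12))*((3*(-4*(-4 + 6)))*(-3)) = -432*3*(-4*2)*(-3) = -432*3*(-8)*(-3) = -(-10368)*(-3) = -432*72 = -31104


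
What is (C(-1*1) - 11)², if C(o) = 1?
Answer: 100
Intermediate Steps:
(C(-1*1) - 11)² = (1 - 11)² = (-10)² = 100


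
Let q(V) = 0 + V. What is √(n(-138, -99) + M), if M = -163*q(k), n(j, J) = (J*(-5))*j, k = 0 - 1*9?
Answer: 3*I*√7427 ≈ 258.54*I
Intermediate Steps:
k = -9 (k = 0 - 9 = -9)
n(j, J) = -5*J*j (n(j, J) = (-5*J)*j = -5*J*j)
q(V) = V
M = 1467 (M = -163*(-9) = 1467)
√(n(-138, -99) + M) = √(-5*(-99)*(-138) + 1467) = √(-68310 + 1467) = √(-66843) = 3*I*√7427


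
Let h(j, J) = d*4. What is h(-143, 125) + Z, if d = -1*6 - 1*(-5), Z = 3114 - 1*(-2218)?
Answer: 5328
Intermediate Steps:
Z = 5332 (Z = 3114 + 2218 = 5332)
d = -1 (d = -6 + 5 = -1)
h(j, J) = -4 (h(j, J) = -1*4 = -4)
h(-143, 125) + Z = -4 + 5332 = 5328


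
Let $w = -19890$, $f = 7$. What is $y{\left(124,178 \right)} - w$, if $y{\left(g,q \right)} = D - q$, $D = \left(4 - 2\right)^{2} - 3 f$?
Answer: $19695$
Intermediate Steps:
$D = -17$ ($D = \left(4 - 2\right)^{2} - 21 = 2^{2} - 21 = 4 - 21 = -17$)
$y{\left(g,q \right)} = -17 - q$
$y{\left(124,178 \right)} - w = \left(-17 - 178\right) - -19890 = \left(-17 - 178\right) + 19890 = -195 + 19890 = 19695$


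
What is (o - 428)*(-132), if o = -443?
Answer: 114972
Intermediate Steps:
(o - 428)*(-132) = (-443 - 428)*(-132) = -871*(-132) = 114972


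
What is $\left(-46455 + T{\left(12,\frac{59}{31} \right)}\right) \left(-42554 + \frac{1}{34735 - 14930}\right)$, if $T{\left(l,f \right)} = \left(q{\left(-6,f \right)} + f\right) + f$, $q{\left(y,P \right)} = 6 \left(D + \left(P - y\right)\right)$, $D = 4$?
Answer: $\frac{1211729159915037}{613955} \approx 1.9736 \cdot 10^{9}$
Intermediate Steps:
$q{\left(y,P \right)} = 24 - 6 y + 6 P$ ($q{\left(y,P \right)} = 6 \left(4 + \left(P - y\right)\right) = 6 \left(4 + P - y\right) = 24 - 6 y + 6 P$)
$T{\left(l,f \right)} = 60 + 8 f$ ($T{\left(l,f \right)} = \left(\left(24 - -36 + 6 f\right) + f\right) + f = \left(\left(24 + 36 + 6 f\right) + f\right) + f = \left(\left(60 + 6 f\right) + f\right) + f = \left(60 + 7 f\right) + f = 60 + 8 f$)
$\left(-46455 + T{\left(12,\frac{59}{31} \right)}\right) \left(-42554 + \frac{1}{34735 - 14930}\right) = \left(-46455 + \left(60 + 8 \cdot \frac{59}{31}\right)\right) \left(-42554 + \frac{1}{34735 - 14930}\right) = \left(-46455 + \left(60 + 8 \cdot 59 \cdot \frac{1}{31}\right)\right) \left(-42554 + \frac{1}{19805}\right) = \left(-46455 + \left(60 + 8 \cdot \frac{59}{31}\right)\right) \left(-42554 + \frac{1}{19805}\right) = \left(-46455 + \left(60 + \frac{472}{31}\right)\right) \left(- \frac{842781969}{19805}\right) = \left(-46455 + \frac{2332}{31}\right) \left(- \frac{842781969}{19805}\right) = \left(- \frac{1437773}{31}\right) \left(- \frac{842781969}{19805}\right) = \frac{1211729159915037}{613955}$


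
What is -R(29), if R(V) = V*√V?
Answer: -29*√29 ≈ -156.17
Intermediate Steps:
R(V) = V^(3/2)
-R(29) = -29^(3/2) = -29*√29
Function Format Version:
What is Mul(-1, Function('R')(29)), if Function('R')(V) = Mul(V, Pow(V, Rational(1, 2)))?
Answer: Mul(-29, Pow(29, Rational(1, 2))) ≈ -156.17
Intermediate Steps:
Function('R')(V) = Pow(V, Rational(3, 2))
Mul(-1, Function('R')(29)) = Mul(-1, Pow(29, Rational(3, 2))) = Mul(-1, Mul(29, Pow(29, Rational(1, 2)))) = Mul(-29, Pow(29, Rational(1, 2)))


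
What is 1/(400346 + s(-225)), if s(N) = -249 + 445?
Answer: 1/400542 ≈ 2.4966e-6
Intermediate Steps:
s(N) = 196
1/(400346 + s(-225)) = 1/(400346 + 196) = 1/400542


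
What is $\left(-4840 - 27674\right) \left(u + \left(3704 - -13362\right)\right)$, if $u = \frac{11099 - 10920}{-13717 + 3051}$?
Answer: $- \frac{2959193056689}{5333} \approx -5.5488 \cdot 10^{8}$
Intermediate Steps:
$u = - \frac{179}{10666}$ ($u = \frac{179}{-10666} = 179 \left(- \frac{1}{10666}\right) = - \frac{179}{10666} \approx -0.016782$)
$\left(-4840 - 27674\right) \left(u + \left(3704 - -13362\right)\right) = \left(-4840 - 27674\right) \left(- \frac{179}{10666} + \left(3704 - -13362\right)\right) = - 32514 \left(- \frac{179}{10666} + \left(3704 + 13362\right)\right) = - 32514 \left(- \frac{179}{10666} + 17066\right) = \left(-32514\right) \frac{182025777}{10666} = - \frac{2959193056689}{5333}$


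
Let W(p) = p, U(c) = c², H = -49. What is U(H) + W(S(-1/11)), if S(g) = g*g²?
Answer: 3195730/1331 ≈ 2401.0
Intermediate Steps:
S(g) = g³
U(H) + W(S(-1/11)) = (-49)² + (-1/11)³ = 2401 + (-1*1/11)³ = 2401 + (-1/11)³ = 2401 - 1/1331 = 3195730/1331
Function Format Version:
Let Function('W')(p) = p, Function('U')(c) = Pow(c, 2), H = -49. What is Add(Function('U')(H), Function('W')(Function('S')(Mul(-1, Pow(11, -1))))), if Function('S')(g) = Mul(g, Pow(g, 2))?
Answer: Rational(3195730, 1331) ≈ 2401.0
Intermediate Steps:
Function('S')(g) = Pow(g, 3)
Add(Function('U')(H), Function('W')(Function('S')(Mul(-1, Pow(11, -1))))) = Add(Pow(-49, 2), Pow(Mul(-1, Pow(11, -1)), 3)) = Add(2401, Pow(Mul(-1, Rational(1, 11)), 3)) = Add(2401, Pow(Rational(-1, 11), 3)) = Add(2401, Rational(-1, 1331)) = Rational(3195730, 1331)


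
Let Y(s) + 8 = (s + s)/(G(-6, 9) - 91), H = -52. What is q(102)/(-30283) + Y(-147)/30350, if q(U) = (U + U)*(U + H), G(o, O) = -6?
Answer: -15021443203/44575818925 ≈ -0.33699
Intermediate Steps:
q(U) = 2*U*(-52 + U) (q(U) = (U + U)*(U - 52) = (2*U)*(-52 + U) = 2*U*(-52 + U))
Y(s) = -8 - 2*s/97 (Y(s) = -8 + (s + s)/(-6 - 91) = -8 + (2*s)/(-97) = -8 + (2*s)*(-1/97) = -8 - 2*s/97)
q(102)/(-30283) + Y(-147)/30350 = (2*102*(-52 + 102))/(-30283) + (-8 - 2/97*(-147))/30350 = (2*102*50)*(-1/30283) + (-8 + 294/97)*(1/30350) = 10200*(-1/30283) - 482/97*1/30350 = -10200/30283 - 241/1471975 = -15021443203/44575818925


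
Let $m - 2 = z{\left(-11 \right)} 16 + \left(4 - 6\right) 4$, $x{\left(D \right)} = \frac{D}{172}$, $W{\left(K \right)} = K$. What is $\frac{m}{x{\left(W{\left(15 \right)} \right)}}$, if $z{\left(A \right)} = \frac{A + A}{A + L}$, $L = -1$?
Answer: $\frac{2408}{9} \approx 267.56$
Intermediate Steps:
$z{\left(A \right)} = \frac{2 A}{-1 + A}$ ($z{\left(A \right)} = \frac{A + A}{A - 1} = \frac{2 A}{-1 + A}$)
$x{\left(D \right)} = \frac{D}{172}$ ($x{\left(D \right)} = D \frac{1}{172} = \frac{D}{172}$)
$m = \frac{70}{3}$ ($m = 2 + \left(2 \left(-11\right) \frac{1}{-1 - 11} \cdot 16 + \left(4 - 6\right) 4\right) = 2 - \left(8 - 2 \left(-11\right) \frac{1}{-12} \cdot 16\right) = 2 - \left(8 - 2 \left(-11\right) \left(- \frac{1}{12}\right) 16\right) = 2 + \left(\frac{11}{6} \cdot 16 - 8\right) = 2 + \left(\frac{88}{3} - 8\right) = 2 + \frac{64}{3} = \frac{70}{3} \approx 23.333$)
$\frac{m}{x{\left(W{\left(15 \right)} \right)}} = \frac{70}{3 \cdot \frac{1}{172} \cdot 15} = \frac{70}{3 \cdot \frac{15}{172}} = \frac{70}{3} \cdot \frac{172}{15} = \frac{2408}{9}$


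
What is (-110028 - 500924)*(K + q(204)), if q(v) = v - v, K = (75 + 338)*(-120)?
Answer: 30278781120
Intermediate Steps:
K = -49560 (K = 413*(-120) = -49560)
q(v) = 0
(-110028 - 500924)*(K + q(204)) = (-110028 - 500924)*(-49560 + 0) = -610952*(-49560) = 30278781120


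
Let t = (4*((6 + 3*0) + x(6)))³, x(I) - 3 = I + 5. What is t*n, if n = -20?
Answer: -10240000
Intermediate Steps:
x(I) = 8 + I (x(I) = 3 + (I + 5) = 3 + (5 + I) = 8 + I)
t = 512000 (t = (4*((6 + 3*0) + (8 + 6)))³ = (4*((6 + 0) + 14))³ = (4*(6 + 14))³ = (4*20)³ = 80³ = 512000)
t*n = 512000*(-20) = -10240000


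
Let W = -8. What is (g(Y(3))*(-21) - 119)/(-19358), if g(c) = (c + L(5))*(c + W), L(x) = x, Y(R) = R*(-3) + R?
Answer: 413/19358 ≈ 0.021335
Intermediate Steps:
Y(R) = -2*R (Y(R) = -3*R + R = -2*R)
g(c) = (-8 + c)*(5 + c) (g(c) = (c + 5)*(c - 8) = (5 + c)*(-8 + c) = (-8 + c)*(5 + c))
(g(Y(3))*(-21) - 119)/(-19358) = ((-40 + (-2*3)² - (-6)*3)*(-21) - 119)/(-19358) = ((-40 + (-6)² - 3*(-6))*(-21) - 119)*(-1/19358) = ((-40 + 36 + 18)*(-21) - 119)*(-1/19358) = (14*(-21) - 119)*(-1/19358) = (-294 - 119)*(-1/19358) = -413*(-1/19358) = 413/19358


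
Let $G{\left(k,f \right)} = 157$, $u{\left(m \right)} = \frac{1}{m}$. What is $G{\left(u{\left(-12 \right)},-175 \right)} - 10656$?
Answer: $-10499$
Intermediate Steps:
$G{\left(u{\left(-12 \right)},-175 \right)} - 10656 = 157 - 10656 = -10499$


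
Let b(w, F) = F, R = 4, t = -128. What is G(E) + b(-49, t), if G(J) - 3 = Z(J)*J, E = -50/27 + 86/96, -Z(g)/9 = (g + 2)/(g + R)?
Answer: -7703737/63120 ≈ -122.05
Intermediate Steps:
Z(g) = -9*(2 + g)/(4 + g) (Z(g) = -9*(g + 2)/(g + 4) = -9*(2 + g)/(4 + g))
E = -413/432 (E = -50*1/27 + 86*(1/96) = -50/27 + 43/48 = -413/432 ≈ -0.95602)
G(J) = 3 + 9*J*(-2 - J)/(4 + J) (G(J) = 3 + (9*(-2 - J)/(4 + J))*J = 3 + 9*J*(-2 - J)/(4 + J))
G(E) + b(-49, t) = 3*(4 - 5*(-413/432) - 3*(-413/432)**2)/(4 - 413/432) - 128 = 3*(4 + 2065/432 - 3*170569/186624)/(1315/432) - 128 = 3*(432/1315)*(4 + 2065/432 - 170569/62208) - 128 = 3*(432/1315)*(375623/62208) - 128 = 375623/63120 - 128 = -7703737/63120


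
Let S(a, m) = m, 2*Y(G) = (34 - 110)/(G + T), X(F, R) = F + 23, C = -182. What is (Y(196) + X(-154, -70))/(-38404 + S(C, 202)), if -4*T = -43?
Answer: 36163/10531018 ≈ 0.0034340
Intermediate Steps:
T = 43/4 (T = -¼*(-43) = 43/4 ≈ 10.750)
X(F, R) = 23 + F
Y(G) = -38/(43/4 + G) (Y(G) = ((34 - 110)/(G + 43/4))/2 = (-76/(43/4 + G))/2 = -38/(43/4 + G))
(Y(196) + X(-154, -70))/(-38404 + S(C, 202)) = (-152/(43 + 4*196) + (23 - 154))/(-38404 + 202) = (-152/(43 + 784) - 131)/(-38202) = (-152/827 - 131)*(-1/38202) = -108489/827*(-1/38202) = 36163/10531018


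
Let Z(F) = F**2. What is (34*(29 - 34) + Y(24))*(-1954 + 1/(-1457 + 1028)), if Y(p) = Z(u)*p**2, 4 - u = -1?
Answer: -11928539410/429 ≈ -2.7805e+7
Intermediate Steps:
u = 5 (u = 4 - 1*(-1) = 4 + 1 = 5)
Y(p) = 25*p**2 (Y(p) = 5**2*p**2 = 25*p**2)
(34*(29 - 34) + Y(24))*(-1954 + 1/(-1457 + 1028)) = (34*(29 - 34) + 25*24**2)*(-1954 + 1/(-1457 + 1028)) = (34*(-5) + 25*576)*(-1954 + 1/(-429)) = (-170 + 14400)*(-1954 - 1/429) = 14230*(-838267/429) = -11928539410/429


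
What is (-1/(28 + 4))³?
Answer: -1/32768 ≈ -3.0518e-5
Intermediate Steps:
(-1/(28 + 4))³ = (-1/32)³ = -1/32768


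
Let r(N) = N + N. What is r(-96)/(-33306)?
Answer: 32/5551 ≈ 0.0057647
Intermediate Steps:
r(N) = 2*N
r(-96)/(-33306) = (2*(-96))/(-33306) = -192*(-1/33306) = 32/5551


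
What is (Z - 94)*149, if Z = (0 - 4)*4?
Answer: -16390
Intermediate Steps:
Z = -16 (Z = -4*4 = -16)
(Z - 94)*149 = (-16 - 94)*149 = -110*149 = -16390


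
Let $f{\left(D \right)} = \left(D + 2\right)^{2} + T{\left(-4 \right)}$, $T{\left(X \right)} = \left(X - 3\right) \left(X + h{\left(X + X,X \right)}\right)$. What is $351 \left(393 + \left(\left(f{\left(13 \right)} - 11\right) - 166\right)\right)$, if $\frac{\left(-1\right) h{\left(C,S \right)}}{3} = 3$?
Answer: $186732$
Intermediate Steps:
$h{\left(C,S \right)} = -9$ ($h{\left(C,S \right)} = \left(-3\right) 3 = -9$)
$T{\left(X \right)} = \left(-9 + X\right) \left(-3 + X\right)$ ($T{\left(X \right)} = \left(X - 3\right) \left(X - 9\right) = \left(-3 + X\right) \left(-9 + X\right) = \left(-9 + X\right) \left(-3 + X\right)$)
$f{\left(D \right)} = 91 + \left(2 + D\right)^{2}$ ($f{\left(D \right)} = \left(D + 2\right)^{2} + \left(27 + \left(-4\right)^{2} - -48\right) = \left(2 + D\right)^{2} + \left(27 + 16 + 48\right) = \left(2 + D\right)^{2} + 91 = 91 + \left(2 + D\right)^{2}$)
$351 \left(393 + \left(\left(f{\left(13 \right)} - 11\right) - 166\right)\right) = 351 \left(393 - \left(86 - \left(2 + 13\right)^{2}\right)\right) = 351 \left(393 + \left(\left(\left(91 + 15^{2}\right) - 11\right) - 166\right)\right) = 351 \left(393 + \left(\left(\left(91 + 225\right) - 11\right) - 166\right)\right) = 351 \left(393 + \left(\left(316 - 11\right) - 166\right)\right) = 351 \left(393 + \left(305 - 166\right)\right) = 351 \left(393 + 139\right) = 351 \cdot 532 = 186732$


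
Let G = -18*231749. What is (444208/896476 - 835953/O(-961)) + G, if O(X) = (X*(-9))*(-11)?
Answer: -29648683303239709/7107485847 ≈ -4.1715e+6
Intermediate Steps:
O(X) = 99*X (O(X) = -9*X*(-11) = 99*X)
G = -4171482
(444208/896476 - 835953/O(-961)) + G = (444208/896476 - 835953/(99*(-961))) - 4171482 = (444208*(1/896476) - 835953/(-95139)) - 4171482 = (111052/224119 - 835953*(-1/95139)) - 4171482 = (111052/224119 + 278651/31713) - 4171482 = 65972775545/7107485847 - 4171482 = -29648683303239709/7107485847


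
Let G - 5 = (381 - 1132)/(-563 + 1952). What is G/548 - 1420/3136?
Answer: -66339991/149189712 ≈ -0.44467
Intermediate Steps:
G = 6194/1389 (G = 5 + (381 - 1132)/(-563 + 1952) = 5 - 751/1389 = 6194/1389 ≈ 4.4593)
G/548 - 1420/3136 = (6194/1389)/548 - 1420/3136 = (6194/1389)*(1/548) - 1420*1/3136 = 3097/380586 - 355/784 = -66339991/149189712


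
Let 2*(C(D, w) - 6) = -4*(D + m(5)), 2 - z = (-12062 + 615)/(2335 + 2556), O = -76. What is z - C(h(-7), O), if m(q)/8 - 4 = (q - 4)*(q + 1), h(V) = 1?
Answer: 784225/4891 ≈ 160.34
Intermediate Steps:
z = 21229/4891 (z = 2 - (-12062 + 615)/(2335 + 2556) = 2 - (-11447)/4891 = 2 - 1*(-11447/4891) = 2 + 11447/4891 = 21229/4891 ≈ 4.3404)
m(q) = 32 + 8*(1 + q)*(-4 + q) (m(q) = 32 + 8*((q - 4)*(q + 1)) = 32 + 8*((-4 + q)*(1 + q)) = 32 + 8*((1 + q)*(-4 + q)) = 32 + 8*(1 + q)*(-4 + q))
C(D, w) = -154 - 2*D (C(D, w) = 6 + (-4*(D + 8*5*(-3 + 5)))/2 = 6 + (-4*(D + 8*5*2))/2 = 6 + (-4*(D + 80))/2 = 6 + (-4*(80 + D))/2 = 6 + (-320 - 4*D)/2 = 6 + (-160 - 2*D) = -154 - 2*D)
z - C(h(-7), O) = 21229/4891 - (-154 - 2*1) = 21229/4891 - (-154 - 2) = 21229/4891 - 1*(-156) = 21229/4891 + 156 = 784225/4891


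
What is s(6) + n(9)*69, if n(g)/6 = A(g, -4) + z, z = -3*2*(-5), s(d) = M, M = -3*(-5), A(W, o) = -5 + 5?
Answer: 12435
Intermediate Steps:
A(W, o) = 0
M = 15
s(d) = 15
z = 30 (z = -6*(-5) = 30)
n(g) = 180 (n(g) = 6*(0 + 30) = 6*30 = 180)
s(6) + n(9)*69 = 15 + 180*69 = 15 + 12420 = 12435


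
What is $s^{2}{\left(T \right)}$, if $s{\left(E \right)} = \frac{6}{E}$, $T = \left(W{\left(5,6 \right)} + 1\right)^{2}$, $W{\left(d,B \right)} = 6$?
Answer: $\frac{36}{2401} \approx 0.014994$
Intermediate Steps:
$T = 49$ ($T = \left(6 + 1\right)^{2} = 7^{2} = 49$)
$s^{2}{\left(T \right)} = \left(\frac{6}{49}\right)^{2} = \frac{36}{2401}$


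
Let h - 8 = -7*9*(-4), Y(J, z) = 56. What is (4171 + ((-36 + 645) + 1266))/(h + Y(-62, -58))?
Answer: 3023/158 ≈ 19.133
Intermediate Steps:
h = 260 (h = 8 - 7*9*(-4) = 8 - 63*(-4) = 8 + 252 = 260)
(4171 + ((-36 + 645) + 1266))/(h + Y(-62, -58)) = (4171 + ((-36 + 645) + 1266))/(260 + 56) = (4171 + (609 + 1266))/316 = (4171 + 1875)*(1/316) = 6046*(1/316) = 3023/158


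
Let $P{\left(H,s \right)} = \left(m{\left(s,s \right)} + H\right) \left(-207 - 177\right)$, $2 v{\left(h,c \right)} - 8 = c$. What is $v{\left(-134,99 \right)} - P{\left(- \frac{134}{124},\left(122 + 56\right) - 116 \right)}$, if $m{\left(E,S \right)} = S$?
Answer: $\frac{1453685}{62} \approx 23447.0$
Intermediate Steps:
$v{\left(h,c \right)} = 4 + \frac{c}{2}$
$P{\left(H,s \right)} = - 384 H - 384 s$ ($P{\left(H,s \right)} = \left(s + H\right) \left(-207 - 177\right) = \left(H + s\right) \left(-384\right) = - 384 H - 384 s$)
$v{\left(-134,99 \right)} - P{\left(- \frac{134}{124},\left(122 + 56\right) - 116 \right)} = \left(4 + \frac{1}{2} \cdot 99\right) - \left(- 384 \left(- \frac{134}{124}\right) - 384 \left(\left(122 + 56\right) - 116\right)\right) = \left(4 + \frac{99}{2}\right) - \left(- 384 \left(\left(-134\right) \frac{1}{124}\right) - 384 \left(178 - 116\right)\right) = \frac{107}{2} - \left(\left(-384\right) \left(- \frac{67}{62}\right) - 23808\right) = \frac{107}{2} - \left(\frac{12864}{31} - 23808\right) = \frac{107}{2} - - \frac{725184}{31} = \frac{107}{2} + \frac{725184}{31} = \frac{1453685}{62}$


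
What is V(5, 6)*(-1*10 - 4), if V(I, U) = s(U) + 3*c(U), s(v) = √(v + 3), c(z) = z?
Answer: -294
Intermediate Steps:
s(v) = √(3 + v)
V(I, U) = √(3 + U) + 3*U
V(5, 6)*(-1*10 - 4) = (√(3 + 6) + 3*6)*(-1*10 - 4) = (√9 + 18)*(-10 - 4) = (3 + 18)*(-14) = 21*(-14) = -294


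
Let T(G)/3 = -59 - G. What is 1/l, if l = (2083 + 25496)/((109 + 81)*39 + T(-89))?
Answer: 2500/9193 ≈ 0.27195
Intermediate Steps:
T(G) = -177 - 3*G (T(G) = 3*(-59 - G) = -177 - 3*G)
l = 9193/2500 (l = (2083 + 25496)/((109 + 81)*39 + (-177 - 3*(-89))) = 27579/(190*39 + (-177 + 267)) = 27579/(7410 + 90) = 27579/7500 = 27579*(1/7500) = 9193/2500 ≈ 3.6772)
1/l = 1/(9193/2500) = 2500/9193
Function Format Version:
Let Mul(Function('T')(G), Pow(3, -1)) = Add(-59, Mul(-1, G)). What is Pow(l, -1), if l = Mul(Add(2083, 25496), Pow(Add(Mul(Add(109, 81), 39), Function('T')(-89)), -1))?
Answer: Rational(2500, 9193) ≈ 0.27195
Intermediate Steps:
Function('T')(G) = Add(-177, Mul(-3, G)) (Function('T')(G) = Mul(3, Add(-59, Mul(-1, G))) = Add(-177, Mul(-3, G)))
l = Rational(9193, 2500) (l = Mul(Add(2083, 25496), Pow(Add(Mul(Add(109, 81), 39), Add(-177, Mul(-3, -89))), -1)) = Mul(27579, Pow(Add(Mul(190, 39), Add(-177, 267)), -1)) = Mul(27579, Pow(Add(7410, 90), -1)) = Mul(27579, Pow(7500, -1)) = Mul(27579, Rational(1, 7500)) = Rational(9193, 2500) ≈ 3.6772)
Pow(l, -1) = Pow(Rational(9193, 2500), -1) = Rational(2500, 9193)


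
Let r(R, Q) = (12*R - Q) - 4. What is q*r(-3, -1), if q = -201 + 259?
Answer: -2262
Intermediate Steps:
r(R, Q) = -4 - Q + 12*R (r(R, Q) = (-Q + 12*R) - 4 = -4 - Q + 12*R)
q = 58
q*r(-3, -1) = 58*(-4 - 1*(-1) + 12*(-3)) = 58*(-4 + 1 - 36) = 58*(-39) = -2262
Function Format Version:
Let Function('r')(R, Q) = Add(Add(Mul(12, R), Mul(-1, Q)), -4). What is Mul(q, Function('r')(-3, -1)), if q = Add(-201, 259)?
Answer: -2262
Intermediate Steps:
Function('r')(R, Q) = Add(-4, Mul(-1, Q), Mul(12, R)) (Function('r')(R, Q) = Add(Add(Mul(-1, Q), Mul(12, R)), -4) = Add(-4, Mul(-1, Q), Mul(12, R)))
q = 58
Mul(q, Function('r')(-3, -1)) = Mul(58, Add(-4, Mul(-1, -1), Mul(12, -3))) = Mul(58, Add(-4, 1, -36)) = Mul(58, -39) = -2262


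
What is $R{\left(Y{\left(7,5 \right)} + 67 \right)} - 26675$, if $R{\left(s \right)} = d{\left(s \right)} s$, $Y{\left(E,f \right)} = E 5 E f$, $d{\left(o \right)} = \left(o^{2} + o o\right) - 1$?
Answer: $4313350209$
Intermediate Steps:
$d{\left(o \right)} = -1 + 2 o^{2}$ ($d{\left(o \right)} = \left(o^{2} + o^{2}\right) - 1 = 2 o^{2} - 1 = -1 + 2 o^{2}$)
$Y{\left(E,f \right)} = 5 f E^{2}$ ($Y{\left(E,f \right)} = 5 E E f = 5 E^{2} f = 5 f E^{2}$)
$R{\left(s \right)} = s \left(-1 + 2 s^{2}\right)$ ($R{\left(s \right)} = \left(-1 + 2 s^{2}\right) s = s \left(-1 + 2 s^{2}\right)$)
$R{\left(Y{\left(7,5 \right)} + 67 \right)} - 26675 = \left(- (5 \cdot 5 \cdot 7^{2} + 67) + 2 \left(5 \cdot 5 \cdot 7^{2} + 67\right)^{3}\right) - 26675 = \left(- (5 \cdot 5 \cdot 49 + 67) + 2 \left(5 \cdot 5 \cdot 49 + 67\right)^{3}\right) - 26675 = \left(- (1225 + 67) + 2 \left(1225 + 67\right)^{3}\right) - 26675 = \left(\left(-1\right) 1292 + 2 \cdot 1292^{3}\right) - 26675 = \left(-1292 + 2 \cdot 2156689088\right) - 26675 = \left(-1292 + 4313378176\right) - 26675 = 4313376884 - 26675 = 4313350209$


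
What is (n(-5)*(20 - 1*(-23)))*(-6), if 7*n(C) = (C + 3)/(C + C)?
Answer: -258/35 ≈ -7.3714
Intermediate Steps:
n(C) = (3 + C)/(14*C) (n(C) = ((C + 3)/(C + C))/7 = ((3 + C)/((2*C)))/7 = ((3 + C)*(1/(2*C)))/7 = ((3 + C)/(2*C))/7 = (3 + C)/(14*C))
(n(-5)*(20 - 1*(-23)))*(-6) = (((1/14)*(3 - 5)/(-5))*(20 - 1*(-23)))*(-6) = (((1/14)*(-⅕)*(-2))*(20 + 23))*(-6) = ((1/35)*43)*(-6) = (43/35)*(-6) = -258/35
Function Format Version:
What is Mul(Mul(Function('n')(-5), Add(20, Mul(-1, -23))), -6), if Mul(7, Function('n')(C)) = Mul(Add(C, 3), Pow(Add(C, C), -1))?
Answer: Rational(-258, 35) ≈ -7.3714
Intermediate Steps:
Function('n')(C) = Mul(Rational(1, 14), Pow(C, -1), Add(3, C)) (Function('n')(C) = Mul(Rational(1, 7), Mul(Add(C, 3), Pow(Add(C, C), -1))) = Mul(Rational(1, 7), Mul(Add(3, C), Pow(Mul(2, C), -1))) = Mul(Rational(1, 7), Mul(Add(3, C), Mul(Rational(1, 2), Pow(C, -1)))) = Mul(Rational(1, 7), Mul(Rational(1, 2), Pow(C, -1), Add(3, C))) = Mul(Rational(1, 14), Pow(C, -1), Add(3, C)))
Mul(Mul(Function('n')(-5), Add(20, Mul(-1, -23))), -6) = Mul(Mul(Mul(Rational(1, 14), Pow(-5, -1), Add(3, -5)), Add(20, Mul(-1, -23))), -6) = Mul(Mul(Mul(Rational(1, 14), Rational(-1, 5), -2), Add(20, 23)), -6) = Mul(Mul(Rational(1, 35), 43), -6) = Mul(Rational(43, 35), -6) = Rational(-258, 35)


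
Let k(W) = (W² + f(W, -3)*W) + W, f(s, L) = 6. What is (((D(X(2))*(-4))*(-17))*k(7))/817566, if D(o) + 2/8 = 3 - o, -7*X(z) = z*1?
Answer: 10115/408783 ≈ 0.024744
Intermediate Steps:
X(z) = -z/7
k(W) = W² + 7*W (k(W) = (W² + 6*W) + W = W² + 7*W)
D(o) = 11/4 - o (D(o) = -¼ + (3 - o) = 11/4 - o)
(((D(X(2))*(-4))*(-17))*k(7))/817566 = ((((11/4 - (-1)*2/7)*(-4))*(-17))*(7*(7 + 7)))/817566 = ((((11/4 - 1*(-2/7))*(-4))*(-17))*(7*14))*(1/817566) = ((((11/4 + 2/7)*(-4))*(-17))*98)*(1/817566) = ((((85/28)*(-4))*(-17))*98)*(1/817566) = (-85/7*(-17)*98)*(1/817566) = ((1445/7)*98)*(1/817566) = 20230*(1/817566) = 10115/408783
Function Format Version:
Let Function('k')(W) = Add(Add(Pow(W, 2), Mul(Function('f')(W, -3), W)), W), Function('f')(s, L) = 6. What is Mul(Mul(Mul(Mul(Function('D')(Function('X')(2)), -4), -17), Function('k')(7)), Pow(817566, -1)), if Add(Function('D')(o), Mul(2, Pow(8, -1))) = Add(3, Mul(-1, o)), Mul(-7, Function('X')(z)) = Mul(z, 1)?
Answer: Rational(10115, 408783) ≈ 0.024744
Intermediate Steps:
Function('X')(z) = Mul(Rational(-1, 7), z) (Function('X')(z) = Mul(Rational(-1, 7), Mul(z, 1)) = Mul(Rational(-1, 7), z))
Function('k')(W) = Add(Pow(W, 2), Mul(7, W)) (Function('k')(W) = Add(Add(Pow(W, 2), Mul(6, W)), W) = Add(Pow(W, 2), Mul(7, W)))
Function('D')(o) = Add(Rational(11, 4), Mul(-1, o)) (Function('D')(o) = Add(Rational(-1, 4), Add(3, Mul(-1, o))) = Add(Rational(11, 4), Mul(-1, o)))
Mul(Mul(Mul(Mul(Function('D')(Function('X')(2)), -4), -17), Function('k')(7)), Pow(817566, -1)) = Mul(Mul(Mul(Mul(Add(Rational(11, 4), Mul(-1, Mul(Rational(-1, 7), 2))), -4), -17), Mul(7, Add(7, 7))), Pow(817566, -1)) = Mul(Mul(Mul(Mul(Add(Rational(11, 4), Mul(-1, Rational(-2, 7))), -4), -17), Mul(7, 14)), Rational(1, 817566)) = Mul(Mul(Mul(Mul(Add(Rational(11, 4), Rational(2, 7)), -4), -17), 98), Rational(1, 817566)) = Mul(Mul(Mul(Mul(Rational(85, 28), -4), -17), 98), Rational(1, 817566)) = Mul(Mul(Mul(Rational(-85, 7), -17), 98), Rational(1, 817566)) = Mul(Mul(Rational(1445, 7), 98), Rational(1, 817566)) = Mul(20230, Rational(1, 817566)) = Rational(10115, 408783)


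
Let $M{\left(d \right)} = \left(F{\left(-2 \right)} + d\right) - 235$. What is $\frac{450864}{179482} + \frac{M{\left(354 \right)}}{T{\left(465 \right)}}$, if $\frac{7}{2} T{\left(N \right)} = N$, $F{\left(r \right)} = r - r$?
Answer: $\frac{284406013}{83459130} \approx 3.4077$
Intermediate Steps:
$F{\left(r \right)} = 0$
$M{\left(d \right)} = -235 + d$ ($M{\left(d \right)} = \left(0 + d\right) - 235 = d - 235 = -235 + d$)
$T{\left(N \right)} = \frac{2 N}{7}$
$\frac{450864}{179482} + \frac{M{\left(354 \right)}}{T{\left(465 \right)}} = \frac{450864}{179482} + \frac{-235 + 354}{\frac{2}{7} \cdot 465} = 450864 \cdot \frac{1}{179482} + \frac{119}{\frac{930}{7}} = \frac{225432}{89741} + 119 \cdot \frac{7}{930} = \frac{225432}{89741} + \frac{833}{930} = \frac{284406013}{83459130}$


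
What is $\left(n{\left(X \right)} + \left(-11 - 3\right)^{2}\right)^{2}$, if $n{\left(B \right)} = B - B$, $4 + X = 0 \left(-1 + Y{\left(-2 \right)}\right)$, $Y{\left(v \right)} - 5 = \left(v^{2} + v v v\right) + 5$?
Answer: $38416$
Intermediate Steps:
$Y{\left(v \right)} = 10 + v^{2} + v^{3}$ ($Y{\left(v \right)} = 5 + \left(\left(v^{2} + v v v\right) + 5\right) = 5 + \left(\left(v^{2} + v^{2} v\right) + 5\right) = 5 + \left(\left(v^{2} + v^{3}\right) + 5\right) = 5 + \left(5 + v^{2} + v^{3}\right) = 10 + v^{2} + v^{3}$)
$X = -4$ ($X = -4 + 0 \left(-1 + \left(10 + \left(-2\right)^{2} + \left(-2\right)^{3}\right)\right) = -4 + 0 \left(-1 + \left(10 + 4 - 8\right)\right) = -4 + 0 \left(-1 + 6\right) = -4 + 0 \cdot 5 = -4 + 0 = -4$)
$n{\left(B \right)} = 0$
$\left(n{\left(X \right)} + \left(-11 - 3\right)^{2}\right)^{2} = \left(0 + \left(-11 - 3\right)^{2}\right)^{2} = \left(0 + \left(-14\right)^{2}\right)^{2} = \left(0 + 196\right)^{2} = 196^{2} = 38416$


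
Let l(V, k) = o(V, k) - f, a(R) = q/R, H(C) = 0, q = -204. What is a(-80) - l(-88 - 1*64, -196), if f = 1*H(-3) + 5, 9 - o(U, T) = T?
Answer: -3949/20 ≈ -197.45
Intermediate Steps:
o(U, T) = 9 - T
a(R) = -204/R
f = 5 (f = 1*0 + 5 = 0 + 5 = 5)
l(V, k) = 4 - k (l(V, k) = (9 - k) - 1*5 = (9 - k) - 5 = 4 - k)
a(-80) - l(-88 - 1*64, -196) = -204/(-80) - (4 - 1*(-196)) = -204*(-1/80) - (4 + 196) = 51/20 - 1*200 = 51/20 - 200 = -3949/20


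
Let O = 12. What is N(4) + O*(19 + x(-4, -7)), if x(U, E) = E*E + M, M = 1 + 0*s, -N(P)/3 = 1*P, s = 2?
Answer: 816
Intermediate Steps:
N(P) = -3*P
M = 1 (M = 1 + 0*2 = 1 + 0 = 1)
x(U, E) = 1 + E² (x(U, E) = E*E + 1 = E² + 1 = 1 + E²)
N(4) + O*(19 + x(-4, -7)) = -3*4 + 12*(19 + (1 + (-7)²)) = -12 + 12*(19 + (1 + 49)) = -12 + 12*(19 + 50) = -12 + 12*69 = -12 + 828 = 816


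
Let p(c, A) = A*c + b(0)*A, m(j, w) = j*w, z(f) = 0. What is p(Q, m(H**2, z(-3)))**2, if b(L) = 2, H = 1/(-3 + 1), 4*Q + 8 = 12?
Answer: 0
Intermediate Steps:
Q = 1 (Q = -2 + (1/4)*12 = -2 + 3 = 1)
H = -1/2 (H = 1/(-2) = -1/2 ≈ -0.50000)
p(c, A) = 2*A + A*c (p(c, A) = A*c + 2*A = 2*A + A*c)
p(Q, m(H**2, z(-3)))**2 = (((-1/2)**2*0)*(2 + 1))**2 = (((1/4)*0)*3)**2 = (0*3)**2 = 0**2 = 0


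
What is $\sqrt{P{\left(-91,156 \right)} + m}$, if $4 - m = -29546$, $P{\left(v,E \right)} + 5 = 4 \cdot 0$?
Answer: $\sqrt{29545} \approx 171.89$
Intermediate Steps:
$P{\left(v,E \right)} = -5$ ($P{\left(v,E \right)} = -5 + 4 \cdot 0 = -5 + 0 = -5$)
$m = 29550$ ($m = 4 - -29546 = 4 + 29546 = 29550$)
$\sqrt{P{\left(-91,156 \right)} + m} = \sqrt{-5 + 29550} = \sqrt{29545}$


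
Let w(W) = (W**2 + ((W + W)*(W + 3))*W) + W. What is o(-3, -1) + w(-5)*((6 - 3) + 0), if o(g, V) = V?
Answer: -241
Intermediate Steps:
w(W) = W + W**2 + 2*W**2*(3 + W) (w(W) = (W**2 + ((2*W)*(3 + W))*W) + W = (W**2 + (2*W*(3 + W))*W) + W = (W**2 + 2*W**2*(3 + W)) + W = W + W**2 + 2*W**2*(3 + W))
o(-3, -1) + w(-5)*((6 - 3) + 0) = -1 + (-5*(1 + 2*(-5)**2 + 7*(-5)))*((6 - 3) + 0) = -1 + (-5*(1 + 2*25 - 35))*(3 + 0) = -1 - 5*(1 + 50 - 35)*3 = -1 - 5*16*3 = -1 - 80*3 = -1 - 240 = -241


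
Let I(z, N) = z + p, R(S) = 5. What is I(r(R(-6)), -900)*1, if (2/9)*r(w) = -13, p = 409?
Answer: 701/2 ≈ 350.50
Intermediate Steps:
r(w) = -117/2 (r(w) = (9/2)*(-13) = -117/2)
I(z, N) = 409 + z (I(z, N) = z + 409 = 409 + z)
I(r(R(-6)), -900)*1 = (409 - 117/2)*1 = (701/2)*1 = 701/2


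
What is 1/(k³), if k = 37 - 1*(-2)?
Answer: 1/59319 ≈ 1.6858e-5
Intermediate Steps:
k = 39 (k = 37 + 2 = 39)
1/(k³) = 1/(39³) = 1/59319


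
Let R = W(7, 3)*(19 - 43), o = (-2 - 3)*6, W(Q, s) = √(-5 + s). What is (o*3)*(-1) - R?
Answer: 90 + 24*I*√2 ≈ 90.0 + 33.941*I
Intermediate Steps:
o = -30 (o = -5*6 = -30)
R = -24*I*√2 (R = √(-5 + 3)*(19 - 43) = √(-2)*(-24) = (I*√2)*(-24) = -24*I*√2 ≈ -33.941*I)
(o*3)*(-1) - R = -30*3*(-1) - (-24)*I*√2 = -90*(-1) + 24*I*√2 = 90 + 24*I*√2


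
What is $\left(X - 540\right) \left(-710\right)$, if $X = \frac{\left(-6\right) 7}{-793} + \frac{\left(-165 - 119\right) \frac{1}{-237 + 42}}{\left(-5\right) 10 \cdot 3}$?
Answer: $\frac{68402665504}{178425} \approx 3.8337 \cdot 10^{5}$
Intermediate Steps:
$X = \frac{38588}{892125}$ ($X = \left(-42\right) \left(- \frac{1}{793}\right) + \frac{\left(-284\right) \frac{1}{-195}}{\left(-50\right) 3} = \frac{42}{793} + \frac{\left(-284\right) \left(- \frac{1}{195}\right)}{-150} = \frac{42}{793} + \frac{284}{195} \left(- \frac{1}{150}\right) = \frac{42}{793} - \frac{142}{14625} = \frac{38588}{892125} \approx 0.043254$)
$\left(X - 540\right) \left(-710\right) = \left(\frac{38588}{892125} - 540\right) \left(-710\right) = \left(- \frac{481708912}{892125}\right) \left(-710\right) = \frac{68402665504}{178425}$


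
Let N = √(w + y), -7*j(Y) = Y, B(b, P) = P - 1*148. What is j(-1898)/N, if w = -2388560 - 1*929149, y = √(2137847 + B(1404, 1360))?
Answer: -1898*I/(7*√(3317709 - √2139059)) ≈ -0.14889*I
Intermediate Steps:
B(b, P) = -148 + P (B(b, P) = P - 148 = -148 + P)
j(Y) = -Y/7
y = √2139059 (y = √(2137847 + (-148 + 1360)) = √(2137847 + 1212) = √2139059 ≈ 1462.6)
w = -3317709 (w = -2388560 - 929149 = -3317709)
N = √(-3317709 + √2139059) ≈ 1821.1*I
j(-1898)/N = (-⅐*(-1898))/(√(-3317709 + √2139059)) = 1898/(7*√(-3317709 + √2139059))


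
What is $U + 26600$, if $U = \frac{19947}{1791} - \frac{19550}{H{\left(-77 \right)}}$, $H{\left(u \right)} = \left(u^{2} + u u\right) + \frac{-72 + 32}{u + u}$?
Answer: $\frac{2417526785344}{90852057} \approx 26610.0$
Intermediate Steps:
$H{\left(u \right)} = - \frac{20}{u} + 2 u^{2}$ ($H{\left(u \right)} = \left(u^{2} + u^{2}\right) - \frac{40}{2 u} = 2 u^{2} - 40 \frac{1}{2 u} = 2 u^{2} - \frac{20}{u} = - \frac{20}{u} + 2 u^{2}$)
$U = \frac{862069144}{90852057}$ ($U = \frac{19947}{1791} - \frac{19550}{2 \frac{1}{-77} \left(-10 + \left(-77\right)^{3}\right)} = 19947 \cdot \frac{1}{1791} - \frac{19550}{2 \left(- \frac{1}{77}\right) \left(-10 - 456533\right)} = \frac{6649}{597} - \frac{19550}{2 \left(- \frac{1}{77}\right) \left(-456543\right)} = \frac{6649}{597} - \frac{19550}{\frac{913086}{77}} = \frac{6649}{597} - \frac{752675}{456543} = \frac{862069144}{90852057} \approx 9.4887$)
$U + 26600 = \frac{862069144}{90852057} + 26600 = \frac{2417526785344}{90852057}$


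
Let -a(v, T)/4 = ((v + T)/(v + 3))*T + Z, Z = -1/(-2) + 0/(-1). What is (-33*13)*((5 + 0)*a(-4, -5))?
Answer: -381810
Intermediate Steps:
Z = 1/2 (Z = -1*(-1/2) + 0*(-1) = 1/2 + 0 = 1/2 ≈ 0.50000)
a(v, T) = -2 - 4*T*(T + v)/(3 + v) (a(v, T) = -4*(((v + T)/(v + 3))*T + 1/2) = -4*(((T + v)/(3 + v))*T + 1/2) = -4*(T*(T + v)/(3 + v) + 1/2) = -4*(1/2 + T*(T + v)/(3 + v)) = -2 - 4*T*(T + v)/(3 + v))
(-33*13)*((5 + 0)*a(-4, -5)) = (-33*13)*((5 + 0)*(2*(-3 - 1*(-4) - 2*(-5)**2 - 2*(-5)*(-4))/(3 - 4))) = -2145*2*(-3 + 4 - 2*25 - 40)/(-1) = -2145*2*(-1)*(-3 + 4 - 50 - 40) = -2145*2*(-1)*(-89) = -2145*178 = -429*890 = -381810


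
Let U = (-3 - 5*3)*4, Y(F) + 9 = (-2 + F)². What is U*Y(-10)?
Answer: -9720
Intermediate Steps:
Y(F) = -9 + (-2 + F)²
U = -72 (U = (-3 - 15)*4 = -18*4 = -72)
U*Y(-10) = -72*(-9 + (-2 - 10)²) = -72*(-9 + (-12)²) = -72*(-9 + 144) = -72*135 = -9720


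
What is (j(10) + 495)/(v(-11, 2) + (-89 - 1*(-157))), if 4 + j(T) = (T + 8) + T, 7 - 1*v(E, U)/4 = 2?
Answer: 519/88 ≈ 5.8977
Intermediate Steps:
v(E, U) = 20 (v(E, U) = 28 - 4*2 = 28 - 8 = 20)
j(T) = 4 + 2*T (j(T) = -4 + ((T + 8) + T) = -4 + ((8 + T) + T) = -4 + (8 + 2*T) = 4 + 2*T)
(j(10) + 495)/(v(-11, 2) + (-89 - 1*(-157))) = ((4 + 2*10) + 495)/(20 + (-89 - 1*(-157))) = ((4 + 20) + 495)/(20 + (-89 + 157)) = (24 + 495)/(20 + 68) = 519/88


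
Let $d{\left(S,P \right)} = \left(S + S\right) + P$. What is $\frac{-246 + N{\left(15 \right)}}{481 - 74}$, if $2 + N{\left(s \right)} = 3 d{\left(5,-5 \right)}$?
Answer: $- \frac{233}{407} \approx -0.57248$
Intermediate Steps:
$d{\left(S,P \right)} = P + 2 S$ ($d{\left(S,P \right)} = 2 S + P = P + 2 S$)
$N{\left(s \right)} = 13$ ($N{\left(s \right)} = -2 + 3 \left(-5 + 2 \cdot 5\right) = -2 + 3 \left(-5 + 10\right) = -2 + 3 \cdot 5 = -2 + 15 = 13$)
$\frac{-246 + N{\left(15 \right)}}{481 - 74} = \frac{-246 + 13}{481 - 74} = - \frac{233}{407}$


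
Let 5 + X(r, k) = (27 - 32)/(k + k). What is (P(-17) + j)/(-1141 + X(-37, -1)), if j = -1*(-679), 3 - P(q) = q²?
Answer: -786/2287 ≈ -0.34368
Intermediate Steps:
X(r, k) = -5 - 5/(2*k) (X(r, k) = -5 + (27 - 32)/(k + k) = -5 - 5*1/(2*k) = -5 - 5/(2*k))
P(q) = 3 - q²
j = 679
(P(-17) + j)/(-1141 + X(-37, -1)) = ((3 - 1*(-17)²) + 679)/(-1141 + (-5 - 5/2/(-1))) = ((3 - 1*289) + 679)/(-1141 + (-5 - 5/2*(-1))) = ((3 - 289) + 679)/(-1141 + (-5 + 5/2)) = (-286 + 679)/(-1141 - 5/2) = 393/(-2287/2) = 393*(-2/2287) = -786/2287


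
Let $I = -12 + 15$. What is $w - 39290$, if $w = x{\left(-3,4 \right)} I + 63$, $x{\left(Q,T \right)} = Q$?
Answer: $-39236$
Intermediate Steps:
$I = 3$
$w = 54$ ($w = \left(-3\right) 3 + 63 = -9 + 63 = 54$)
$w - 39290 = 54 - 39290 = -39236$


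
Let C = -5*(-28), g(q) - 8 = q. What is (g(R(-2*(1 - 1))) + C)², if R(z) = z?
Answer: 21904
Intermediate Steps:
g(q) = 8 + q
C = 140
(g(R(-2*(1 - 1))) + C)² = ((8 - 2*(1 - 1)) + 140)² = ((8 - 2*0) + 140)² = ((8 + 0) + 140)² = (8 + 140)² = 148² = 21904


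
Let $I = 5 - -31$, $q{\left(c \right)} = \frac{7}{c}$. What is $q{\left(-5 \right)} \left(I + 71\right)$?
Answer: $- \frac{749}{5} \approx -149.8$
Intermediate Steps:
$I = 36$ ($I = 5 + 31 = 36$)
$q{\left(-5 \right)} \left(I + 71\right) = \frac{7}{-5} \left(36 + 71\right) = 7 \left(- \frac{1}{5}\right) 107 = \left(- \frac{7}{5}\right) 107 = - \frac{749}{5}$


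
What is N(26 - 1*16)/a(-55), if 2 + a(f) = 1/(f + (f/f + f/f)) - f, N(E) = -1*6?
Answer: -53/468 ≈ -0.11325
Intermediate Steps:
N(E) = -6
a(f) = -2 + 1/(2 + f) - f (a(f) = -2 + (1/(f + (f/f + f/f)) - f) = -2 + (1/(f + (1 + 1)) - f) = -2 + (1/(f + 2) - f) = -2 + (1/(2 + f) - f) = -2 + 1/(2 + f) - f)
N(26 - 1*16)/a(-55) = -6*(2 - 55)/(-3 - 1*(-55)² - 4*(-55)) = -6*(-53/(-3 - 1*3025 + 220)) = -6*(-53/(-3 - 3025 + 220)) = -6/((-1/53*(-2808))) = -6/2808/53 = -6*53/2808 = -53/468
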